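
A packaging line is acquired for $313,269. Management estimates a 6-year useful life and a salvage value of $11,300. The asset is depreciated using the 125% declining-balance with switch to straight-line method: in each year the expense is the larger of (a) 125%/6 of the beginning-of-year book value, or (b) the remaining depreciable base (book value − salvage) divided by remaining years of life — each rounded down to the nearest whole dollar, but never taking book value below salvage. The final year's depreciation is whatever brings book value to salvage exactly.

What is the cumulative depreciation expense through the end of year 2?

Depreciable base = $313,269 − $11,300 = $301,969.
Year 1: DB = ⌊$313,269 × 125%/6⌋ = $65,264; SL = ⌊$301,969/6⌋ = $50,328 → take DB $65,264. Book value $248,005.
Year 2: DB = ⌊$248,005 × 125%/6⌋ = $51,667; SL = ⌊$236,705/5⌋ = $47,341 → take DB $51,667. Book value $196,338.
Accumulated through year 2 = $313,269 − $196,338 = $116,931.

$116,931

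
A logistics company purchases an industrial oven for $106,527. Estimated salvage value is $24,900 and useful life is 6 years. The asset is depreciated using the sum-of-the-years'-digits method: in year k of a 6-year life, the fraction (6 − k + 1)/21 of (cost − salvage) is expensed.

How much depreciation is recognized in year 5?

Depreciable base = $106,527 − $24,900 = $81,627.
Sum of the years' digits = 6+5+4+3+2+1 = 21.
Year 1: $81,627 × 6/21 = $23,322. Book value $83,205.
Year 2: $81,627 × 5/21 = $19,435. Book value $63,770.
Year 3: $81,627 × 4/21 = $15,548. Book value $48,222.
Year 4: $81,627 × 3/21 = $11,661. Book value $36,561.
Year 5: $81,627 × 2/21 = $7,774. Book value $28,787.

$7,774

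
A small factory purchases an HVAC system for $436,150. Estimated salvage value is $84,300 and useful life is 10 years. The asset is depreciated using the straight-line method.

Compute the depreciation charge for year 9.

Depreciable base = $436,150 − $84,300 = $351,850.
Annual expense = $351,850 / 10 = $35,185.

$35,185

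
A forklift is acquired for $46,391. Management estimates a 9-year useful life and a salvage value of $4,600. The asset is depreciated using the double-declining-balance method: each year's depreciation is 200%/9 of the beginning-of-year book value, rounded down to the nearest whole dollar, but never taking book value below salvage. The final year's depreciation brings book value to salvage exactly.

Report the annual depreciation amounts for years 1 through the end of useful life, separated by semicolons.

Depreciable base = $46,391 − $4,600 = $41,791.
Year 1: ⌊$46,391 × 200%/9⌋ = $10,309. Book value $36,082.
Year 2: ⌊$36,082 × 200%/9⌋ = $8,018. Book value $28,064.
Year 3: ⌊$28,064 × 200%/9⌋ = $6,236. Book value $21,828.
Year 4: ⌊$21,828 × 200%/9⌋ = $4,850. Book value $16,978.
Year 5: ⌊$16,978 × 200%/9⌋ = $3,772. Book value $13,206.
Year 6: ⌊$13,206 × 200%/9⌋ = $2,934. Book value $10,272.
Year 7: ⌊$10,272 × 200%/9⌋ = $2,282. Book value $7,990.
Year 8: ⌊$7,990 × 200%/9⌋ = $1,775. Book value $6,215.
Year 9 (final): $6,215 − $4,600 = $1,615. Book value $4,600.

$10,309; $8,018; $6,236; $4,850; $3,772; $2,934; $2,282; $1,775; $1,615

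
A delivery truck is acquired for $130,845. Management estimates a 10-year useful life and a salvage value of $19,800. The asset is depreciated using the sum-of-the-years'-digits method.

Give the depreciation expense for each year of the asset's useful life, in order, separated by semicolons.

Depreciable base = $130,845 − $19,800 = $111,045.
Sum of the years' digits = 10+9+8+7+6+5+4+3+2+1 = 55.
Year 1: $111,045 × 10/55 = $20,190. Book value $110,655.
Year 2: $111,045 × 9/55 = $18,171. Book value $92,484.
Year 3: $111,045 × 8/55 = $16,152. Book value $76,332.
Year 4: $111,045 × 7/55 = $14,133. Book value $62,199.
Year 5: $111,045 × 6/55 = $12,114. Book value $50,085.
Year 6: $111,045 × 5/55 = $10,095. Book value $39,990.
Year 7: $111,045 × 4/55 = $8,076. Book value $31,914.
Year 8: $111,045 × 3/55 = $6,057. Book value $25,857.
Year 9: $111,045 × 2/55 = $4,038. Book value $21,819.
Year 10: $111,045 × 1/55 = $2,019. Book value $19,800.

$20,190; $18,171; $16,152; $14,133; $12,114; $10,095; $8,076; $6,057; $4,038; $2,019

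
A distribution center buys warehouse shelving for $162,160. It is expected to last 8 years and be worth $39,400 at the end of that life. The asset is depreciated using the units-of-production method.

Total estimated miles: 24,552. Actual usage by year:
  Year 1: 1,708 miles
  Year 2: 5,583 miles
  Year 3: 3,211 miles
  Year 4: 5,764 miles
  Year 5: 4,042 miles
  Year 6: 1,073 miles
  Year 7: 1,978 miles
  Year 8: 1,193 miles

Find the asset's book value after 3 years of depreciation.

Depreciable base = $162,160 − $39,400 = $122,760.
Rate = $122,760 / 24,552 miles = $5 per mile.
Year 1: 1,708 × $5 = $8,540. Book value $153,620.
Year 2: 5,583 × $5 = $27,915. Book value $125,705.
Year 3: 3,211 × $5 = $16,055. Book value $109,650.

$109,650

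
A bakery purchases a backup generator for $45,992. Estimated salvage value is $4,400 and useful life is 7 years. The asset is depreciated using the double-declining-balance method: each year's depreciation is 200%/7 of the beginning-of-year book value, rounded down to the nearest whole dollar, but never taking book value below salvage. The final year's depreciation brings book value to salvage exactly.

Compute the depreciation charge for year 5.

Depreciable base = $45,992 − $4,400 = $41,592.
Year 1: ⌊$45,992 × 200%/7⌋ = $13,140. Book value $32,852.
Year 2: ⌊$32,852 × 200%/7⌋ = $9,386. Book value $23,466.
Year 3: ⌊$23,466 × 200%/7⌋ = $6,704. Book value $16,762.
Year 4: ⌊$16,762 × 200%/7⌋ = $4,789. Book value $11,973.
Year 5: ⌊$11,973 × 200%/7⌋ = $3,420. Book value $8,553.

$3,420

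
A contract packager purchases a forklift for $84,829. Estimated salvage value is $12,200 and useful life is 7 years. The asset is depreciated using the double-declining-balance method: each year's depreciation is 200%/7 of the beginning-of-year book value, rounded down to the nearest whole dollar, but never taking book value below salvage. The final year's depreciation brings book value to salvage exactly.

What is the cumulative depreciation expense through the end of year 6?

$72,629

Depreciable base = $84,829 − $12,200 = $72,629.
Year 1: ⌊$84,829 × 200%/7⌋ = $24,236. Book value $60,593.
Year 2: ⌊$60,593 × 200%/7⌋ = $17,312. Book value $43,281.
Year 3: ⌊$43,281 × 200%/7⌋ = $12,366. Book value $30,915.
Year 4: ⌊$30,915 × 200%/7⌋ = $8,832. Book value $22,083.
Year 5: ⌊$22,083 × 200%/7⌋ = $6,309. Book value $15,774.
Year 6: ⌊$15,774 × 200%/7⌋ = $4,506, capped at $3,574. Book value $12,200.
Accumulated through year 6 = $84,829 − $12,200 = $72,629.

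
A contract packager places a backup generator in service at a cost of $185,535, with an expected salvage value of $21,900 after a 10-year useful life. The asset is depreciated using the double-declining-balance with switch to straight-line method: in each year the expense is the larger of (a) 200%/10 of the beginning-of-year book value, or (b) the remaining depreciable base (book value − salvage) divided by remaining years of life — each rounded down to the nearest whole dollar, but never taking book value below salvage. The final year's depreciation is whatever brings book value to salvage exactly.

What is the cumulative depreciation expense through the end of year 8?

$154,406

Depreciable base = $185,535 − $21,900 = $163,635.
Year 1: DB = ⌊$185,535 × 200%/10⌋ = $37,107; SL = ⌊$163,635/10⌋ = $16,363 → take DB $37,107. Book value $148,428.
Year 2: DB = ⌊$148,428 × 200%/10⌋ = $29,685; SL = ⌊$126,528/9⌋ = $14,058 → take DB $29,685. Book value $118,743.
Year 3: DB = ⌊$118,743 × 200%/10⌋ = $23,748; SL = ⌊$96,843/8⌋ = $12,105 → take DB $23,748. Book value $94,995.
Year 4: DB = ⌊$94,995 × 200%/10⌋ = $18,999; SL = ⌊$73,095/7⌋ = $10,442 → take DB $18,999. Book value $75,996.
Year 5: DB = ⌊$75,996 × 200%/10⌋ = $15,199; SL = ⌊$54,096/6⌋ = $9,016 → take DB $15,199. Book value $60,797.
Year 6: DB = ⌊$60,797 × 200%/10⌋ = $12,159; SL = ⌊$38,897/5⌋ = $7,779 → take DB $12,159. Book value $48,638.
Year 7: DB = ⌊$48,638 × 200%/10⌋ = $9,727; SL = ⌊$26,738/4⌋ = $6,684 → take DB $9,727. Book value $38,911.
Year 8: DB = ⌊$38,911 × 200%/10⌋ = $7,782; SL = ⌊$17,011/3⌋ = $5,670 → take DB $7,782. Book value $31,129.
Accumulated through year 8 = $185,535 − $31,129 = $154,406.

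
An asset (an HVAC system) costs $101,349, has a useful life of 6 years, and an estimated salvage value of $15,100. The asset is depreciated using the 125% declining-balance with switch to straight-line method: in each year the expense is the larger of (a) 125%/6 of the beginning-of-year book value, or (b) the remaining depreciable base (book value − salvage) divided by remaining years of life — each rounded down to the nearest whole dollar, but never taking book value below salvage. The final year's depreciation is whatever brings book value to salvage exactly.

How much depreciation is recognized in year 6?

$11,729

Depreciable base = $101,349 − $15,100 = $86,249.
Year 1: DB = ⌊$101,349 × 125%/6⌋ = $21,114; SL = ⌊$86,249/6⌋ = $14,374 → take DB $21,114. Book value $80,235.
Year 2: DB = ⌊$80,235 × 125%/6⌋ = $16,715; SL = ⌊$65,135/5⌋ = $13,027 → take DB $16,715. Book value $63,520.
Year 3: DB = ⌊$63,520 × 125%/6⌋ = $13,233; SL = ⌊$48,420/4⌋ = $12,105 → take DB $13,233. Book value $50,287.
Year 4: DB = ⌊$50,287 × 125%/6⌋ = $10,476; SL = ⌊$35,187/3⌋ = $11,729 → take SL $11,729. Book value $38,558.
Year 5: DB = ⌊$38,558 × 125%/6⌋ = $8,032; SL = ⌊$23,458/2⌋ = $11,729 → take SL $11,729. Book value $26,829.
Year 6 (final): $26,829 − $15,100 = $11,729. Book value $15,100.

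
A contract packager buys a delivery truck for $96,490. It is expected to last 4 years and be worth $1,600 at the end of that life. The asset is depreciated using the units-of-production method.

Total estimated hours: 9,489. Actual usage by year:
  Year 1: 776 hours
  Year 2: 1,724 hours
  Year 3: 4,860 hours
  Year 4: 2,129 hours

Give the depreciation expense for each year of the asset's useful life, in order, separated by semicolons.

$7,760; $17,240; $48,600; $21,290

Depreciable base = $96,490 − $1,600 = $94,890.
Rate = $94,890 / 9,489 hours = $10 per hour.
Year 1: 776 × $10 = $7,760. Book value $88,730.
Year 2: 1,724 × $10 = $17,240. Book value $71,490.
Year 3: 4,860 × $10 = $48,600. Book value $22,890.
Year 4: 2,129 × $10 = $21,290. Book value $1,600.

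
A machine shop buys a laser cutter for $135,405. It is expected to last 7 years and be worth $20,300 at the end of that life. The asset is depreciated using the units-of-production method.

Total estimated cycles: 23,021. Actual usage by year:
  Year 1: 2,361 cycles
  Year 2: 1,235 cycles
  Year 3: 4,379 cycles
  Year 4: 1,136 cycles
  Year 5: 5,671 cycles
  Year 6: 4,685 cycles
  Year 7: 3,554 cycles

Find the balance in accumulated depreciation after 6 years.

$97,335

Depreciable base = $135,405 − $20,300 = $115,105.
Rate = $115,105 / 23,021 cycles = $5 per cycle.
Year 1: 2,361 × $5 = $11,805. Book value $123,600.
Year 2: 1,235 × $5 = $6,175. Book value $117,425.
Year 3: 4,379 × $5 = $21,895. Book value $95,530.
Year 4: 1,136 × $5 = $5,680. Book value $89,850.
Year 5: 5,671 × $5 = $28,355. Book value $61,495.
Year 6: 4,685 × $5 = $23,425. Book value $38,070.
Accumulated through year 6 = $135,405 − $38,070 = $97,335.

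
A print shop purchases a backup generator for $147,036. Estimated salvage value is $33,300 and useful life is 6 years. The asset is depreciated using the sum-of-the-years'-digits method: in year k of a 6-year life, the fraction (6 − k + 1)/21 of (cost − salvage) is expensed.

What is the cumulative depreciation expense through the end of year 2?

$59,576

Depreciable base = $147,036 − $33,300 = $113,736.
Sum of the years' digits = 6+5+4+3+2+1 = 21.
Year 1: $113,736 × 6/21 = $32,496. Book value $114,540.
Year 2: $113,736 × 5/21 = $27,080. Book value $87,460.
Accumulated through year 2 = $147,036 − $87,460 = $59,576.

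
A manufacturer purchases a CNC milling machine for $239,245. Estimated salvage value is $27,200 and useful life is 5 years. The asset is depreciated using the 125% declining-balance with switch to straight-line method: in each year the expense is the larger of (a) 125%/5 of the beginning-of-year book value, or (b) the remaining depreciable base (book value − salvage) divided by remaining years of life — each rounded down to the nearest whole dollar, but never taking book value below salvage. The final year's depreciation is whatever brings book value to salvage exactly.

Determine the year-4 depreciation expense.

$35,792

Depreciable base = $239,245 − $27,200 = $212,045.
Year 1: DB = ⌊$239,245 × 125%/5⌋ = $59,811; SL = ⌊$212,045/5⌋ = $42,409 → take DB $59,811. Book value $179,434.
Year 2: DB = ⌊$179,434 × 125%/5⌋ = $44,858; SL = ⌊$152,234/4⌋ = $38,058 → take DB $44,858. Book value $134,576.
Year 3: DB = ⌊$134,576 × 125%/5⌋ = $33,644; SL = ⌊$107,376/3⌋ = $35,792 → take SL $35,792. Book value $98,784.
Year 4: DB = ⌊$98,784 × 125%/5⌋ = $24,696; SL = ⌊$71,584/2⌋ = $35,792 → take SL $35,792. Book value $62,992.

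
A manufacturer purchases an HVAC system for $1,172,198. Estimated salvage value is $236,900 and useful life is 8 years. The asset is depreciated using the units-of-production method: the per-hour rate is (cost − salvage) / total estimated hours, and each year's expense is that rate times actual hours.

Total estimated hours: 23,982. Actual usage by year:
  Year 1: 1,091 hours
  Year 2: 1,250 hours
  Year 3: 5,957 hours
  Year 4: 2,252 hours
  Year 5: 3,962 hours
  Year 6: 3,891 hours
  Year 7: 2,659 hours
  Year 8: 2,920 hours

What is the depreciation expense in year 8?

$113,880

Depreciable base = $1,172,198 − $236,900 = $935,298.
Rate = $935,298 / 23,982 hours = $39 per hour.
Year 1: 1,091 × $39 = $42,549. Book value $1,129,649.
Year 2: 1,250 × $39 = $48,750. Book value $1,080,899.
Year 3: 5,957 × $39 = $232,323. Book value $848,576.
Year 4: 2,252 × $39 = $87,828. Book value $760,748.
Year 5: 3,962 × $39 = $154,518. Book value $606,230.
Year 6: 3,891 × $39 = $151,749. Book value $454,481.
Year 7: 2,659 × $39 = $103,701. Book value $350,780.
Year 8: 2,920 × $39 = $113,880. Book value $236,900.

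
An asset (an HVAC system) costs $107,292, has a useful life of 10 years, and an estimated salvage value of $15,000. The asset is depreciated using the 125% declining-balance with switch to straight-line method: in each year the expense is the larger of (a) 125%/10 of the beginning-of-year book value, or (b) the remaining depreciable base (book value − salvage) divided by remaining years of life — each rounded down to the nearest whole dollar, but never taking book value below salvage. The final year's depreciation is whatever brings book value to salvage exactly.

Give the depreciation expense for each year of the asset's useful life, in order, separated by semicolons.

Depreciable base = $107,292 − $15,000 = $92,292.
Year 1: DB = ⌊$107,292 × 125%/10⌋ = $13,411; SL = ⌊$92,292/10⌋ = $9,229 → take DB $13,411. Book value $93,881.
Year 2: DB = ⌊$93,881 × 125%/10⌋ = $11,735; SL = ⌊$78,881/9⌋ = $8,764 → take DB $11,735. Book value $82,146.
Year 3: DB = ⌊$82,146 × 125%/10⌋ = $10,268; SL = ⌊$67,146/8⌋ = $8,393 → take DB $10,268. Book value $71,878.
Year 4: DB = ⌊$71,878 × 125%/10⌋ = $8,984; SL = ⌊$56,878/7⌋ = $8,125 → take DB $8,984. Book value $62,894.
Year 5: DB = ⌊$62,894 × 125%/10⌋ = $7,861; SL = ⌊$47,894/6⌋ = $7,982 → take SL $7,982. Book value $54,912.
Year 6: DB = ⌊$54,912 × 125%/10⌋ = $6,864; SL = ⌊$39,912/5⌋ = $7,982 → take SL $7,982. Book value $46,930.
Year 7: DB = ⌊$46,930 × 125%/10⌋ = $5,866; SL = ⌊$31,930/4⌋ = $7,982 → take SL $7,982. Book value $38,948.
Year 8: DB = ⌊$38,948 × 125%/10⌋ = $4,868; SL = ⌊$23,948/3⌋ = $7,982 → take SL $7,982. Book value $30,966.
Year 9: DB = ⌊$30,966 × 125%/10⌋ = $3,870; SL = ⌊$15,966/2⌋ = $7,983 → take SL $7,983. Book value $22,983.
Year 10 (final): $22,983 − $15,000 = $7,983. Book value $15,000.

$13,411; $11,735; $10,268; $8,984; $7,982; $7,982; $7,982; $7,982; $7,983; $7,983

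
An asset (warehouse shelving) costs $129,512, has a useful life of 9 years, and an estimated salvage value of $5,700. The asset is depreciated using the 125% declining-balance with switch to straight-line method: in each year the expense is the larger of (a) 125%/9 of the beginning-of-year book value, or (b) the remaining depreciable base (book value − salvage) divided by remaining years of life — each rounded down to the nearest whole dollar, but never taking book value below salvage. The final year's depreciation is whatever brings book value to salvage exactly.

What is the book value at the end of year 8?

$18,533

Depreciable base = $129,512 − $5,700 = $123,812.
Year 1: DB = ⌊$129,512 × 125%/9⌋ = $17,987; SL = ⌊$123,812/9⌋ = $13,756 → take DB $17,987. Book value $111,525.
Year 2: DB = ⌊$111,525 × 125%/9⌋ = $15,489; SL = ⌊$105,825/8⌋ = $13,228 → take DB $15,489. Book value $96,036.
Year 3: DB = ⌊$96,036 × 125%/9⌋ = $13,338; SL = ⌊$90,336/7⌋ = $12,905 → take DB $13,338. Book value $82,698.
Year 4: DB = ⌊$82,698 × 125%/9⌋ = $11,485; SL = ⌊$76,998/6⌋ = $12,833 → take SL $12,833. Book value $69,865.
Year 5: DB = ⌊$69,865 × 125%/9⌋ = $9,703; SL = ⌊$64,165/5⌋ = $12,833 → take SL $12,833. Book value $57,032.
Year 6: DB = ⌊$57,032 × 125%/9⌋ = $7,921; SL = ⌊$51,332/4⌋ = $12,833 → take SL $12,833. Book value $44,199.
Year 7: DB = ⌊$44,199 × 125%/9⌋ = $6,138; SL = ⌊$38,499/3⌋ = $12,833 → take SL $12,833. Book value $31,366.
Year 8: DB = ⌊$31,366 × 125%/9⌋ = $4,356; SL = ⌊$25,666/2⌋ = $12,833 → take SL $12,833. Book value $18,533.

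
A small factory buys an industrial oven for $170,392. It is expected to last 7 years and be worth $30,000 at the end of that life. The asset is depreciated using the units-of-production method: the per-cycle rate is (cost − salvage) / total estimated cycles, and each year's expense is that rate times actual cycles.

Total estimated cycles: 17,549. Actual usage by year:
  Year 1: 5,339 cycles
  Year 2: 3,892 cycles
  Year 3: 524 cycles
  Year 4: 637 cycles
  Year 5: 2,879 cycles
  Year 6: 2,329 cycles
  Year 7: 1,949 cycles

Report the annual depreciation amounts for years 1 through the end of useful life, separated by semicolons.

$42,712; $31,136; $4,192; $5,096; $23,032; $18,632; $15,592

Depreciable base = $170,392 − $30,000 = $140,392.
Rate = $140,392 / 17,549 cycles = $8 per cycle.
Year 1: 5,339 × $8 = $42,712. Book value $127,680.
Year 2: 3,892 × $8 = $31,136. Book value $96,544.
Year 3: 524 × $8 = $4,192. Book value $92,352.
Year 4: 637 × $8 = $5,096. Book value $87,256.
Year 5: 2,879 × $8 = $23,032. Book value $64,224.
Year 6: 2,329 × $8 = $18,632. Book value $45,592.
Year 7: 1,949 × $8 = $15,592. Book value $30,000.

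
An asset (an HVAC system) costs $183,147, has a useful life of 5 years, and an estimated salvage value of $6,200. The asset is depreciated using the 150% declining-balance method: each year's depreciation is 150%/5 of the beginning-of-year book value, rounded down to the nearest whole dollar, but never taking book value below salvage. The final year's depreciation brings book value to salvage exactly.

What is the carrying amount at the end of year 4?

$43,975

Depreciable base = $183,147 − $6,200 = $176,947.
Year 1: ⌊$183,147 × 150%/5⌋ = $54,944. Book value $128,203.
Year 2: ⌊$128,203 × 150%/5⌋ = $38,460. Book value $89,743.
Year 3: ⌊$89,743 × 150%/5⌋ = $26,922. Book value $62,821.
Year 4: ⌊$62,821 × 150%/5⌋ = $18,846. Book value $43,975.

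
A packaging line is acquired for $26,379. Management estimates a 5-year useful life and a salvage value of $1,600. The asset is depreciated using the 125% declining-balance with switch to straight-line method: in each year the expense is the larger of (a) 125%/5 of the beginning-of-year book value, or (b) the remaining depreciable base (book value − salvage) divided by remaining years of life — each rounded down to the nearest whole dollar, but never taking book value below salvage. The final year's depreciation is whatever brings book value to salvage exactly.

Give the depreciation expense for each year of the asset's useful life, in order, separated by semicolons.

Depreciable base = $26,379 − $1,600 = $24,779.
Year 1: DB = ⌊$26,379 × 125%/5⌋ = $6,594; SL = ⌊$24,779/5⌋ = $4,955 → take DB $6,594. Book value $19,785.
Year 2: DB = ⌊$19,785 × 125%/5⌋ = $4,946; SL = ⌊$18,185/4⌋ = $4,546 → take DB $4,946. Book value $14,839.
Year 3: DB = ⌊$14,839 × 125%/5⌋ = $3,709; SL = ⌊$13,239/3⌋ = $4,413 → take SL $4,413. Book value $10,426.
Year 4: DB = ⌊$10,426 × 125%/5⌋ = $2,606; SL = ⌊$8,826/2⌋ = $4,413 → take SL $4,413. Book value $6,013.
Year 5 (final): $6,013 − $1,600 = $4,413. Book value $1,600.

$6,594; $4,946; $4,413; $4,413; $4,413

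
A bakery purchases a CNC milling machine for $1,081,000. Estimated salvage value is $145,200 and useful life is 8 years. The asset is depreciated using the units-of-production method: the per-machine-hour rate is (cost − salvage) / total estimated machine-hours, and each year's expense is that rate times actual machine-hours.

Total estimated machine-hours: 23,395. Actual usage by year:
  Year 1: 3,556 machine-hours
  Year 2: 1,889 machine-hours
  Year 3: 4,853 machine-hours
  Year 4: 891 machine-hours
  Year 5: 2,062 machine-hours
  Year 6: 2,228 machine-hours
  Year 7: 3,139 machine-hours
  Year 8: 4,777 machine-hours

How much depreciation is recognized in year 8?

$191,080

Depreciable base = $1,081,000 − $145,200 = $935,800.
Rate = $935,800 / 23,395 machine-hours = $40 per machine-hour.
Year 1: 3,556 × $40 = $142,240. Book value $938,760.
Year 2: 1,889 × $40 = $75,560. Book value $863,200.
Year 3: 4,853 × $40 = $194,120. Book value $669,080.
Year 4: 891 × $40 = $35,640. Book value $633,440.
Year 5: 2,062 × $40 = $82,480. Book value $550,960.
Year 6: 2,228 × $40 = $89,120. Book value $461,840.
Year 7: 3,139 × $40 = $125,560. Book value $336,280.
Year 8: 4,777 × $40 = $191,080. Book value $145,200.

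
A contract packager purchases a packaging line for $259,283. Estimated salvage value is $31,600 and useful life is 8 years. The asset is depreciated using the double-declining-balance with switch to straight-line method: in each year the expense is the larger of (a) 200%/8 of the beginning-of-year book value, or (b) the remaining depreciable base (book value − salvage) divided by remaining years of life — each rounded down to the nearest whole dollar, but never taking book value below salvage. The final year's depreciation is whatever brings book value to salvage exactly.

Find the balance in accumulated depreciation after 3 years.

Depreciable base = $259,283 − $31,600 = $227,683.
Year 1: DB = ⌊$259,283 × 200%/8⌋ = $64,820; SL = ⌊$227,683/8⌋ = $28,460 → take DB $64,820. Book value $194,463.
Year 2: DB = ⌊$194,463 × 200%/8⌋ = $48,615; SL = ⌊$162,863/7⌋ = $23,266 → take DB $48,615. Book value $145,848.
Year 3: DB = ⌊$145,848 × 200%/8⌋ = $36,462; SL = ⌊$114,248/6⌋ = $19,041 → take DB $36,462. Book value $109,386.
Accumulated through year 3 = $259,283 − $109,386 = $149,897.

$149,897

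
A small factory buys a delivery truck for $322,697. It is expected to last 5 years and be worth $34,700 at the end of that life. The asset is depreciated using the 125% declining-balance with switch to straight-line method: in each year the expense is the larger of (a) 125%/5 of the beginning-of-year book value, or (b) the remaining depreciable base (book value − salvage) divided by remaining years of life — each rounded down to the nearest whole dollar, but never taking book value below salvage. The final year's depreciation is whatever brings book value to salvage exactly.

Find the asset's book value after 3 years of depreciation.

$132,579

Depreciable base = $322,697 − $34,700 = $287,997.
Year 1: DB = ⌊$322,697 × 125%/5⌋ = $80,674; SL = ⌊$287,997/5⌋ = $57,599 → take DB $80,674. Book value $242,023.
Year 2: DB = ⌊$242,023 × 125%/5⌋ = $60,505; SL = ⌊$207,323/4⌋ = $51,830 → take DB $60,505. Book value $181,518.
Year 3: DB = ⌊$181,518 × 125%/5⌋ = $45,379; SL = ⌊$146,818/3⌋ = $48,939 → take SL $48,939. Book value $132,579.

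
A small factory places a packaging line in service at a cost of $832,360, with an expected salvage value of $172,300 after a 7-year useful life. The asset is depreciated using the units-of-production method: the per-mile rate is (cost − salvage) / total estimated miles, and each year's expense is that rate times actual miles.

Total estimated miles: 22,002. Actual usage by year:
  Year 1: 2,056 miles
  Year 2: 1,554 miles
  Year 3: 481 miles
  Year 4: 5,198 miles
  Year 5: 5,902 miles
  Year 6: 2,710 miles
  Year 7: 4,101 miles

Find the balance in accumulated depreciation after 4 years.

$278,670

Depreciable base = $832,360 − $172,300 = $660,060.
Rate = $660,060 / 22,002 miles = $30 per mile.
Year 1: 2,056 × $30 = $61,680. Book value $770,680.
Year 2: 1,554 × $30 = $46,620. Book value $724,060.
Year 3: 481 × $30 = $14,430. Book value $709,630.
Year 4: 5,198 × $30 = $155,940. Book value $553,690.
Accumulated through year 4 = $832,360 − $553,690 = $278,670.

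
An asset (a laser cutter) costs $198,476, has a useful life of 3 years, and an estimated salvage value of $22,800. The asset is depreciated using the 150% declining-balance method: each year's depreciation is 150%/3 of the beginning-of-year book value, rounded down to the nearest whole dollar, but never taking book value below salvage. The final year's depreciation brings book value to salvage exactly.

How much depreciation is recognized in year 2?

Depreciable base = $198,476 − $22,800 = $175,676.
Year 1: ⌊$198,476 × 150%/3⌋ = $99,238. Book value $99,238.
Year 2: ⌊$99,238 × 150%/3⌋ = $49,619. Book value $49,619.

$49,619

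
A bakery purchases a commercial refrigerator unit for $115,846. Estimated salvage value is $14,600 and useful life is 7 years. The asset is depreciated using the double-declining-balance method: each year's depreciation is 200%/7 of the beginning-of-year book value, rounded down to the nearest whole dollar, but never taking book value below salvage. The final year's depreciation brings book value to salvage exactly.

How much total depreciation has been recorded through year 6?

Depreciable base = $115,846 − $14,600 = $101,246.
Year 1: ⌊$115,846 × 200%/7⌋ = $33,098. Book value $82,748.
Year 2: ⌊$82,748 × 200%/7⌋ = $23,642. Book value $59,106.
Year 3: ⌊$59,106 × 200%/7⌋ = $16,887. Book value $42,219.
Year 4: ⌊$42,219 × 200%/7⌋ = $12,062. Book value $30,157.
Year 5: ⌊$30,157 × 200%/7⌋ = $8,616. Book value $21,541.
Year 6: ⌊$21,541 × 200%/7⌋ = $6,154. Book value $15,387.
Accumulated through year 6 = $115,846 − $15,387 = $100,459.

$100,459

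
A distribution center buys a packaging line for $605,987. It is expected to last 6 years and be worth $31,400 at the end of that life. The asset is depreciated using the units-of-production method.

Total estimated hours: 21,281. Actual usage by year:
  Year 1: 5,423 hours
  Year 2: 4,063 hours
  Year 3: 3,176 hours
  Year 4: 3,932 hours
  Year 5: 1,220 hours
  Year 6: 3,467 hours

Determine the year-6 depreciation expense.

Depreciable base = $605,987 − $31,400 = $574,587.
Rate = $574,587 / 21,281 hours = $27 per hour.
Year 1: 5,423 × $27 = $146,421. Book value $459,566.
Year 2: 4,063 × $27 = $109,701. Book value $349,865.
Year 3: 3,176 × $27 = $85,752. Book value $264,113.
Year 4: 3,932 × $27 = $106,164. Book value $157,949.
Year 5: 1,220 × $27 = $32,940. Book value $125,009.
Year 6: 3,467 × $27 = $93,609. Book value $31,400.

$93,609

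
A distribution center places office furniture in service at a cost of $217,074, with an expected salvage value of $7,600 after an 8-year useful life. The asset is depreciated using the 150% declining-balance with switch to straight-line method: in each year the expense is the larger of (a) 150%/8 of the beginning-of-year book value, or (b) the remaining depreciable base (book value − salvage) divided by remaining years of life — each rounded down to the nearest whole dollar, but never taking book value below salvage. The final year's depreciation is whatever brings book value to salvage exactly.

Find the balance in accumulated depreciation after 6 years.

$165,972

Depreciable base = $217,074 − $7,600 = $209,474.
Year 1: DB = ⌊$217,074 × 150%/8⌋ = $40,701; SL = ⌊$209,474/8⌋ = $26,184 → take DB $40,701. Book value $176,373.
Year 2: DB = ⌊$176,373 × 150%/8⌋ = $33,069; SL = ⌊$168,773/7⌋ = $24,110 → take DB $33,069. Book value $143,304.
Year 3: DB = ⌊$143,304 × 150%/8⌋ = $26,869; SL = ⌊$135,704/6⌋ = $22,617 → take DB $26,869. Book value $116,435.
Year 4: DB = ⌊$116,435 × 150%/8⌋ = $21,831; SL = ⌊$108,835/5⌋ = $21,767 → take DB $21,831. Book value $94,604.
Year 5: DB = ⌊$94,604 × 150%/8⌋ = $17,738; SL = ⌊$87,004/4⌋ = $21,751 → take SL $21,751. Book value $72,853.
Year 6: DB = ⌊$72,853 × 150%/8⌋ = $13,659; SL = ⌊$65,253/3⌋ = $21,751 → take SL $21,751. Book value $51,102.
Accumulated through year 6 = $217,074 − $51,102 = $165,972.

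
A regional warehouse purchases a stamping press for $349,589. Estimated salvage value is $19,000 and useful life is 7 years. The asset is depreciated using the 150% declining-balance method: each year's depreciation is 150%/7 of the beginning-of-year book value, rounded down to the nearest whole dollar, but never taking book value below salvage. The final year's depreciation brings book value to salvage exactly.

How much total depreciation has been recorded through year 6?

Depreciable base = $349,589 − $19,000 = $330,589.
Year 1: ⌊$349,589 × 150%/7⌋ = $74,911. Book value $274,678.
Year 2: ⌊$274,678 × 150%/7⌋ = $58,859. Book value $215,819.
Year 3: ⌊$215,819 × 150%/7⌋ = $46,246. Book value $169,573.
Year 4: ⌊$169,573 × 150%/7⌋ = $36,337. Book value $133,236.
Year 5: ⌊$133,236 × 150%/7⌋ = $28,550. Book value $104,686.
Year 6: ⌊$104,686 × 150%/7⌋ = $22,432. Book value $82,254.
Accumulated through year 6 = $349,589 − $82,254 = $267,335.

$267,335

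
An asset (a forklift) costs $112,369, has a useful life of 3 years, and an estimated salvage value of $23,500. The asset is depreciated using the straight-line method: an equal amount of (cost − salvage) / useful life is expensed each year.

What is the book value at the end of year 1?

Depreciable base = $112,369 − $23,500 = $88,869.
Annual expense = $88,869 / 3 = $29,623.
End of year 1: book value $82,746.

$82,746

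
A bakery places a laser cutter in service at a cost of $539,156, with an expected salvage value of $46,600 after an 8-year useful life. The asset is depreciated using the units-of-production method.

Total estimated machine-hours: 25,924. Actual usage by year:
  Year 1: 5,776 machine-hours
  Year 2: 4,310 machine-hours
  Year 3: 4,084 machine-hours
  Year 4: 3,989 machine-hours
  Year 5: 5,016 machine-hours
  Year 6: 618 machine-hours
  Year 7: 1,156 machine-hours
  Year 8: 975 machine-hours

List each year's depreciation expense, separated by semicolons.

$109,744; $81,890; $77,596; $75,791; $95,304; $11,742; $21,964; $18,525

Depreciable base = $539,156 − $46,600 = $492,556.
Rate = $492,556 / 25,924 machine-hours = $19 per machine-hour.
Year 1: 5,776 × $19 = $109,744. Book value $429,412.
Year 2: 4,310 × $19 = $81,890. Book value $347,522.
Year 3: 4,084 × $19 = $77,596. Book value $269,926.
Year 4: 3,989 × $19 = $75,791. Book value $194,135.
Year 5: 5,016 × $19 = $95,304. Book value $98,831.
Year 6: 618 × $19 = $11,742. Book value $87,089.
Year 7: 1,156 × $19 = $21,964. Book value $65,125.
Year 8: 975 × $19 = $18,525. Book value $46,600.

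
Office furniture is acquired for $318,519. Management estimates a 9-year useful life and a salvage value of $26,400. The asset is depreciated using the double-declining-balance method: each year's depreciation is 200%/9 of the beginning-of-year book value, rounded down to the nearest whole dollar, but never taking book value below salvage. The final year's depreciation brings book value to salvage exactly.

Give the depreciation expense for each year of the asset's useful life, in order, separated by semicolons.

Depreciable base = $318,519 − $26,400 = $292,119.
Year 1: ⌊$318,519 × 200%/9⌋ = $70,782. Book value $247,737.
Year 2: ⌊$247,737 × 200%/9⌋ = $55,052. Book value $192,685.
Year 3: ⌊$192,685 × 200%/9⌋ = $42,818. Book value $149,867.
Year 4: ⌊$149,867 × 200%/9⌋ = $33,303. Book value $116,564.
Year 5: ⌊$116,564 × 200%/9⌋ = $25,903. Book value $90,661.
Year 6: ⌊$90,661 × 200%/9⌋ = $20,146. Book value $70,515.
Year 7: ⌊$70,515 × 200%/9⌋ = $15,670. Book value $54,845.
Year 8: ⌊$54,845 × 200%/9⌋ = $12,187. Book value $42,658.
Year 9 (final): $42,658 − $26,400 = $16,258. Book value $26,400.

$70,782; $55,052; $42,818; $33,303; $25,903; $20,146; $15,670; $12,187; $16,258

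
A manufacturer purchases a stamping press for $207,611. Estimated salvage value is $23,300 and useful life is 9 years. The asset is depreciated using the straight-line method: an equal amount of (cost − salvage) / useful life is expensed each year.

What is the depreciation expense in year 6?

$20,479

Depreciable base = $207,611 − $23,300 = $184,311.
Annual expense = $184,311 / 9 = $20,479.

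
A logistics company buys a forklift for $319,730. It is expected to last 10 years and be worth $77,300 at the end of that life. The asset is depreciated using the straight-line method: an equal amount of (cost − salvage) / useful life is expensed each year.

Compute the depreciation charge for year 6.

Depreciable base = $319,730 − $77,300 = $242,430.
Annual expense = $242,430 / 10 = $24,243.

$24,243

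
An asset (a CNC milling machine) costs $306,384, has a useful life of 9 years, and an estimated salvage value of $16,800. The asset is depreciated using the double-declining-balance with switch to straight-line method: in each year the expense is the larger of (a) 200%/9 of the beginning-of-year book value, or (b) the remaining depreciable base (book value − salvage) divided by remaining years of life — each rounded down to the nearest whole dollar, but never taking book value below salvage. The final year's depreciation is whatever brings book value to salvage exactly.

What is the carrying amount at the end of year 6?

$67,828

Depreciable base = $306,384 − $16,800 = $289,584.
Year 1: DB = ⌊$306,384 × 200%/9⌋ = $68,085; SL = ⌊$289,584/9⌋ = $32,176 → take DB $68,085. Book value $238,299.
Year 2: DB = ⌊$238,299 × 200%/9⌋ = $52,955; SL = ⌊$221,499/8⌋ = $27,687 → take DB $52,955. Book value $185,344.
Year 3: DB = ⌊$185,344 × 200%/9⌋ = $41,187; SL = ⌊$168,544/7⌋ = $24,077 → take DB $41,187. Book value $144,157.
Year 4: DB = ⌊$144,157 × 200%/9⌋ = $32,034; SL = ⌊$127,357/6⌋ = $21,226 → take DB $32,034. Book value $112,123.
Year 5: DB = ⌊$112,123 × 200%/9⌋ = $24,916; SL = ⌊$95,323/5⌋ = $19,064 → take DB $24,916. Book value $87,207.
Year 6: DB = ⌊$87,207 × 200%/9⌋ = $19,379; SL = ⌊$70,407/4⌋ = $17,601 → take DB $19,379. Book value $67,828.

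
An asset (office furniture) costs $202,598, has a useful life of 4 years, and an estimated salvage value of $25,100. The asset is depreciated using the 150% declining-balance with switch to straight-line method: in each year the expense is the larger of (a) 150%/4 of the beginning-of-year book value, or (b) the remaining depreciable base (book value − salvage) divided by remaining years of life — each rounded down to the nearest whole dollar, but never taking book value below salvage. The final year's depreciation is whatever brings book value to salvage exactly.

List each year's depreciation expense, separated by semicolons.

$75,974; $47,484; $29,677; $24,363

Depreciable base = $202,598 − $25,100 = $177,498.
Year 1: DB = ⌊$202,598 × 150%/4⌋ = $75,974; SL = ⌊$177,498/4⌋ = $44,374 → take DB $75,974. Book value $126,624.
Year 2: DB = ⌊$126,624 × 150%/4⌋ = $47,484; SL = ⌊$101,524/3⌋ = $33,841 → take DB $47,484. Book value $79,140.
Year 3: DB = ⌊$79,140 × 150%/4⌋ = $29,677; SL = ⌊$54,040/2⌋ = $27,020 → take DB $29,677. Book value $49,463.
Year 4 (final): $49,463 − $25,100 = $24,363. Book value $25,100.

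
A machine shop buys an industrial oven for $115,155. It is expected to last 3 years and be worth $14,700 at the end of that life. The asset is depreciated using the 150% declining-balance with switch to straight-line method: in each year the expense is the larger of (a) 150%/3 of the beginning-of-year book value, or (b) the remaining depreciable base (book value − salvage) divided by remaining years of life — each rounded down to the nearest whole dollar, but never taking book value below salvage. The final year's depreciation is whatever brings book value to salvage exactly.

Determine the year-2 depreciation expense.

Depreciable base = $115,155 − $14,700 = $100,455.
Year 1: DB = ⌊$115,155 × 150%/3⌋ = $57,577; SL = ⌊$100,455/3⌋ = $33,485 → take DB $57,577. Book value $57,578.
Year 2: DB = ⌊$57,578 × 150%/3⌋ = $28,789; SL = ⌊$42,878/2⌋ = $21,439 → take DB $28,789. Book value $28,789.

$28,789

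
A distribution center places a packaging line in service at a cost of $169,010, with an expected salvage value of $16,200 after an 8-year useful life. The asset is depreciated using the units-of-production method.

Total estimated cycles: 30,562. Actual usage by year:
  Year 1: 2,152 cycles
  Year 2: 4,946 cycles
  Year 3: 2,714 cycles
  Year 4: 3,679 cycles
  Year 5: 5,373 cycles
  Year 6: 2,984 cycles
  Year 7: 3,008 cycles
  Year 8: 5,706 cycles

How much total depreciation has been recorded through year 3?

Depreciable base = $169,010 − $16,200 = $152,810.
Rate = $152,810 / 30,562 cycles = $5 per cycle.
Year 1: 2,152 × $5 = $10,760. Book value $158,250.
Year 2: 4,946 × $5 = $24,730. Book value $133,520.
Year 3: 2,714 × $5 = $13,570. Book value $119,950.
Accumulated through year 3 = $169,010 − $119,950 = $49,060.

$49,060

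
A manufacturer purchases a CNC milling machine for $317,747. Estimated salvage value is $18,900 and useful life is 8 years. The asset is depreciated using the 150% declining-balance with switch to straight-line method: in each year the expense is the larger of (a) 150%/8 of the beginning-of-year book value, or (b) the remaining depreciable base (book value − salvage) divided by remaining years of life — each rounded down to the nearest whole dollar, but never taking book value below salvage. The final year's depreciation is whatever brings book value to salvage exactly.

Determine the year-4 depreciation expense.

$31,956

Depreciable base = $317,747 − $18,900 = $298,847.
Year 1: DB = ⌊$317,747 × 150%/8⌋ = $59,577; SL = ⌊$298,847/8⌋ = $37,355 → take DB $59,577. Book value $258,170.
Year 2: DB = ⌊$258,170 × 150%/8⌋ = $48,406; SL = ⌊$239,270/7⌋ = $34,181 → take DB $48,406. Book value $209,764.
Year 3: DB = ⌊$209,764 × 150%/8⌋ = $39,330; SL = ⌊$190,864/6⌋ = $31,810 → take DB $39,330. Book value $170,434.
Year 4: DB = ⌊$170,434 × 150%/8⌋ = $31,956; SL = ⌊$151,534/5⌋ = $30,306 → take DB $31,956. Book value $138,478.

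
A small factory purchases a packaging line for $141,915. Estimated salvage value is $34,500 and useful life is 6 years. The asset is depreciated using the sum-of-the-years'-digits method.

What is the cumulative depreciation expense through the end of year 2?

$56,265

Depreciable base = $141,915 − $34,500 = $107,415.
Sum of the years' digits = 6+5+4+3+2+1 = 21.
Year 1: $107,415 × 6/21 = $30,690. Book value $111,225.
Year 2: $107,415 × 5/21 = $25,575. Book value $85,650.
Accumulated through year 2 = $141,915 − $85,650 = $56,265.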